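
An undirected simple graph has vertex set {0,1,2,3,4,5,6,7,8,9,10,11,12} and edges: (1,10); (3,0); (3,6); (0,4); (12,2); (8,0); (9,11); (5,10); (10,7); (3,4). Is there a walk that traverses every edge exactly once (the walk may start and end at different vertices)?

No

Degrees: 0:3, 1:1, 2:1, 3:3, 4:2, 5:1, 6:1, 7:1, 8:1, 9:1, 10:3, 11:1, 12:1
Odd-degree vertices: 0, 1, 2, 3, 5, 6, 7, 8, 9, 10, 11, 12 (12 total).
An Eulerian trail requires 0 or 2 odd-degree vertices; here there are 12.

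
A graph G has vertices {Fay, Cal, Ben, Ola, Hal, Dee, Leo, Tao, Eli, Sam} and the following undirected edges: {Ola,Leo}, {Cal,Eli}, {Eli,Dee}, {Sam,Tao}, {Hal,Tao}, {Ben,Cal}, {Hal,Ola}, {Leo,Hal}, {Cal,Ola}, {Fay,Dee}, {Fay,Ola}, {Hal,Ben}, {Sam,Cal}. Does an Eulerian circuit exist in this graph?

Yes

Degrees: Fay:2, Cal:4, Ben:2, Ola:4, Hal:4, Dee:2, Leo:2, Tao:2, Eli:2, Sam:2
All degrees are even and the non-isolated vertices are connected — an Eulerian circuit exists.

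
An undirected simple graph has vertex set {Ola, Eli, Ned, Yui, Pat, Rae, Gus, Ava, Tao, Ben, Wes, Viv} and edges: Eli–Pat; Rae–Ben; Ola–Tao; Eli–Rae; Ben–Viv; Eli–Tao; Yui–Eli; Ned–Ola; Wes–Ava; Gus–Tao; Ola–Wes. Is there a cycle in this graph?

No

|V| = 12, |E| = 11, number of components = 1.
A forest on 12 vertices with 1 component has exactly 11 edges, which matches — so no cycle.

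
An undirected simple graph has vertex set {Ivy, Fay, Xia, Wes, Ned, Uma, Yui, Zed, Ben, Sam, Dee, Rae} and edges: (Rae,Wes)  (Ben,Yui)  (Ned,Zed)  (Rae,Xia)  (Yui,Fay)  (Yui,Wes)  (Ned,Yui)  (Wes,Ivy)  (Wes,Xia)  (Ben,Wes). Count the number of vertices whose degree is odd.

Degrees: Ivy:1, Fay:1, Xia:2, Wes:5, Ned:2, Uma:0, Yui:4, Zed:1, Ben:2, Sam:0, Dee:0, Rae:2
Odd-degree vertices: Ivy, Fay, Wes, Zed.

4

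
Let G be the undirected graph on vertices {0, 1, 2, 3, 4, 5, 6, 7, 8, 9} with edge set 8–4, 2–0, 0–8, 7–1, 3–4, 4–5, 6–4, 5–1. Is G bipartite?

A valid 2-coloring puts {2, 3, 5, 6, 7, 8, 9} on one side and {0, 1, 4} on the other; every edge crosses between the two sides.

Yes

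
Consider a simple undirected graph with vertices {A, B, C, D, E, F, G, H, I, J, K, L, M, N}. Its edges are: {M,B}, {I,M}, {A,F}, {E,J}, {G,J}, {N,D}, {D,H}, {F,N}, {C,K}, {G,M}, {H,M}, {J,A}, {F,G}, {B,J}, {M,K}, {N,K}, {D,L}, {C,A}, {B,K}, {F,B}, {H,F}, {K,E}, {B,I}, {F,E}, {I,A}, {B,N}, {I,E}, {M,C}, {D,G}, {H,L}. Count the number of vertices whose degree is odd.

Degrees: A:4, B:6, C:3, D:4, E:4, F:6, G:4, H:4, I:4, J:4, K:5, L:2, M:6, N:4
Odd-degree vertices: C, K.

2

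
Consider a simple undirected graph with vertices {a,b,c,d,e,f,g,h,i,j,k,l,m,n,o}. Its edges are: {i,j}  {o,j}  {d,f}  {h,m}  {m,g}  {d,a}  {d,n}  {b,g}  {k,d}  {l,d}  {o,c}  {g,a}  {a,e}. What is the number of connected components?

Component: {c, i, j, o}
Component: {a, b, d, e, f, g, h, k, l, m, n}

2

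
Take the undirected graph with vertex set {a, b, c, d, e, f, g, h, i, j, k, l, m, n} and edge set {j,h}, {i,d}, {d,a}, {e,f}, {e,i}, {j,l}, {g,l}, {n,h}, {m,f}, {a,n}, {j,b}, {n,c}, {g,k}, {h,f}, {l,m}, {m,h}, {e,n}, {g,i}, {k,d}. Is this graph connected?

Yes

A breadth-first search from a visits a, n, d, h, e, c, i, k, j, f, m, g, b, l — all 14 vertices — so the graph is connected.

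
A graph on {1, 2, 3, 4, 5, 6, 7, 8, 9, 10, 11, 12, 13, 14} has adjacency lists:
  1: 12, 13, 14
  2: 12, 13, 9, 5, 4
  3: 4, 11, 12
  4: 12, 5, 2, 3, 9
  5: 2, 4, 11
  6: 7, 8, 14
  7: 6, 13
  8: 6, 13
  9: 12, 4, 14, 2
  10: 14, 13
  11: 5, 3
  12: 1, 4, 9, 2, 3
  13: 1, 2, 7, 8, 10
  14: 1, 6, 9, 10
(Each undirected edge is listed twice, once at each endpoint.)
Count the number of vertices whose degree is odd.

8

Degrees: 1:3, 2:5, 3:3, 4:5, 5:3, 6:3, 7:2, 8:2, 9:4, 10:2, 11:2, 12:5, 13:5, 14:4
Odd-degree vertices: 1, 2, 3, 4, 5, 6, 12, 13.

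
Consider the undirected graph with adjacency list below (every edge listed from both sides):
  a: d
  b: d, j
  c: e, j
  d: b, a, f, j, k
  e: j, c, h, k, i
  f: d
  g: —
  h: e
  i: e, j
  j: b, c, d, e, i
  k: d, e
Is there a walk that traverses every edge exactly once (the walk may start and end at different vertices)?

Degrees: a:1, b:2, c:2, d:5, e:5, f:1, g:0, h:1, i:2, j:5, k:2
Odd-degree vertices: a, d, e, f, h, j (6 total).
An Eulerian trail requires 0 or 2 odd-degree vertices; here there are 6.

No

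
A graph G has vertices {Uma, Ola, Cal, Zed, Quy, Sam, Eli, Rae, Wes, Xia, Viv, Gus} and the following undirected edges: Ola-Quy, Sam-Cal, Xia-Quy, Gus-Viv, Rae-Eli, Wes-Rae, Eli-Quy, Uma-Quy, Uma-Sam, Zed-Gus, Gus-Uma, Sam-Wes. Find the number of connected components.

1

Component: {Uma, Ola, Cal, Zed, Quy, Sam, Eli, Rae, Wes, Xia, Viv, Gus}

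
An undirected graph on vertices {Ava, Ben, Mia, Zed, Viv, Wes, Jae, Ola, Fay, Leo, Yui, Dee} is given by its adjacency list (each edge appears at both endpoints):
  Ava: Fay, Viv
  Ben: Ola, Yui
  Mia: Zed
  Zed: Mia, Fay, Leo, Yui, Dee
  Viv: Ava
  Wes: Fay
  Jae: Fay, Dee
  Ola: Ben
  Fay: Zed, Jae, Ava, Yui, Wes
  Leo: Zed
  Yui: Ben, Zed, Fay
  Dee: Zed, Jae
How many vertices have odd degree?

Degrees: Ava:2, Ben:2, Mia:1, Zed:5, Viv:1, Wes:1, Jae:2, Ola:1, Fay:5, Leo:1, Yui:3, Dee:2
Odd-degree vertices: Mia, Zed, Viv, Wes, Ola, Fay, Leo, Yui.

8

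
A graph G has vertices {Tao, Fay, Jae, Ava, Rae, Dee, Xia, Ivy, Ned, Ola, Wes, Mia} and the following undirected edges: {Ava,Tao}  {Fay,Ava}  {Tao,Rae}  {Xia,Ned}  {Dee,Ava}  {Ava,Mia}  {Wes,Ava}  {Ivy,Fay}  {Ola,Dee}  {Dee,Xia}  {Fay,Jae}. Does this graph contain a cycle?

No

|V| = 12, |E| = 11, number of components = 1.
A forest on 12 vertices with 1 component has exactly 11 edges, which matches — so no cycle.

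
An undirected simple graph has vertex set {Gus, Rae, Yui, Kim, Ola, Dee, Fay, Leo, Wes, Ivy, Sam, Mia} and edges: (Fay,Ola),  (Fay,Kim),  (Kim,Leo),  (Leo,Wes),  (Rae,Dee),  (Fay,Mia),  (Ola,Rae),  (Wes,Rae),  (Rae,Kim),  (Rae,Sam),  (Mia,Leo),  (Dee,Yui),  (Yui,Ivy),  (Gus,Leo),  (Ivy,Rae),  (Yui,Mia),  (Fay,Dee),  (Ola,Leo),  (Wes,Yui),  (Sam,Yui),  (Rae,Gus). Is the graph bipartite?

Yes

Color {Rae, Yui, Fay, Leo} black and {Gus, Kim, Ola, Dee, Wes, Ivy, Sam, Mia} white. No edge joins two same-colored vertices, so the graph is bipartite.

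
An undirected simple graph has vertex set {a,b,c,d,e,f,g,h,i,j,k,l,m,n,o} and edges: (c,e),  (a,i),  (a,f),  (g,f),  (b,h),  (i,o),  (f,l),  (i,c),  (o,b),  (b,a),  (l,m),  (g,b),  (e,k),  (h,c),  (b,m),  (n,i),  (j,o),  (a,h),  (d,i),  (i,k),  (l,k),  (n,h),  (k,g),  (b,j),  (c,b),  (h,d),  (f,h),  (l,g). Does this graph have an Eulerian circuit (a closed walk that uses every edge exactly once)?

Degrees: a:4, b:7, c:4, d:2, e:2, f:4, g:4, h:6, i:6, j:2, k:4, l:4, m:2, n:2, o:3
Vertices with odd degree: b, o. An Eulerian circuit requires all degrees even.

No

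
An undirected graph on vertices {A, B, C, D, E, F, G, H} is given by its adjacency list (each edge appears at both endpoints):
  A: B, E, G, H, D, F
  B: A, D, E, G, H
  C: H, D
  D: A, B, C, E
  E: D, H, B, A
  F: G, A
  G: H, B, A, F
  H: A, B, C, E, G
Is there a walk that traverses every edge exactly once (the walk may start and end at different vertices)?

Degrees: A:6, B:5, C:2, D:4, E:4, F:2, G:4, H:5
Odd-degree vertices: B, H (2 total).
With 2 odd-degree vertices and all edges in one connected piece, an Eulerian trail exists (from B to H).

Yes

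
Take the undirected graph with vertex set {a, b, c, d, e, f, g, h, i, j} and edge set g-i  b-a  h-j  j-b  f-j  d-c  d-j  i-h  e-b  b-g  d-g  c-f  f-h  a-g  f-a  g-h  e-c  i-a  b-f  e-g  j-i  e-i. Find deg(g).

Neighbors of g: a, b, d, e, h, i.

6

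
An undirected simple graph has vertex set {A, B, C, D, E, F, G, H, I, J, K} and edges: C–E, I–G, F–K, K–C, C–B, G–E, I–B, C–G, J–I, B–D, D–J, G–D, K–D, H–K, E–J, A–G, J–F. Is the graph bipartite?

The cycle G-E-C-G has length 3, which is odd, so the graph is not bipartite.

No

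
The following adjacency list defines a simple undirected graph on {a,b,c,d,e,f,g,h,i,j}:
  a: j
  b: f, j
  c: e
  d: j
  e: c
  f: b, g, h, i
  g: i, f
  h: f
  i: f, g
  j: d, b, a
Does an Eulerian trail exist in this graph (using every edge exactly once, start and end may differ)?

No

Degrees: a:1, b:2, c:1, d:1, e:1, f:4, g:2, h:1, i:2, j:3
Odd-degree vertices: a, c, d, e, h, j (6 total).
An Eulerian trail requires 0 or 2 odd-degree vertices; here there are 6.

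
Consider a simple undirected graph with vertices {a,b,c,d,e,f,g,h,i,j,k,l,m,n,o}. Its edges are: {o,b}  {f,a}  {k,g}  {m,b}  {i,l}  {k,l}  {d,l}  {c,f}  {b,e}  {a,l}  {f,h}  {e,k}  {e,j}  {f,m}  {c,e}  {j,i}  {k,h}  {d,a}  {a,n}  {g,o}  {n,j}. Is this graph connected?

Yes

A breadth-first search from a visits a, d, f, l, n, m, c, h, i, k, j, b, e, g, o — all 15 vertices — so the graph is connected.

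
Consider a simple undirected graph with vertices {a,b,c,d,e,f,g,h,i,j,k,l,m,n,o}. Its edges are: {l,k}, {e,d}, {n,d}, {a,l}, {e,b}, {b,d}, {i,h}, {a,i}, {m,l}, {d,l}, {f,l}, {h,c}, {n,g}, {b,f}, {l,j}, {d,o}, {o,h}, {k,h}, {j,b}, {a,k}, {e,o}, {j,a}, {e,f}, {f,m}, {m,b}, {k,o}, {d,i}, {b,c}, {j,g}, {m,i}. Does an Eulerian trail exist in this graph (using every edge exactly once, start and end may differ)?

Degrees: a:4, b:6, c:2, d:6, e:4, f:4, g:2, h:4, i:4, j:4, k:4, l:6, m:4, n:2, o:4
Odd-degree vertices: none (0 total).
With 0 odd-degree vertices and all edges in one connected piece, an Eulerian trail exists.

Yes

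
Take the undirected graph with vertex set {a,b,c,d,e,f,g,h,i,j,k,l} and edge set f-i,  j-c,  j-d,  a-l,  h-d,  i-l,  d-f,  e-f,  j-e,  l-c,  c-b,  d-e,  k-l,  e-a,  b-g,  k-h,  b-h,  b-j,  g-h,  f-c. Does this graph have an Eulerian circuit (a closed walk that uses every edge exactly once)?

Degrees: a:2, b:4, c:4, d:4, e:4, f:4, g:2, h:4, i:2, j:4, k:2, l:4
Every vertex has even degree and the edges form a single connected piece, so an Eulerian circuit exists.

Yes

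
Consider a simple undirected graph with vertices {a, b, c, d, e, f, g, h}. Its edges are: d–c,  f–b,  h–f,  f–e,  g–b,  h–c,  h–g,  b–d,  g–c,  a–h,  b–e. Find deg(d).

2

Neighbors of d: b, c.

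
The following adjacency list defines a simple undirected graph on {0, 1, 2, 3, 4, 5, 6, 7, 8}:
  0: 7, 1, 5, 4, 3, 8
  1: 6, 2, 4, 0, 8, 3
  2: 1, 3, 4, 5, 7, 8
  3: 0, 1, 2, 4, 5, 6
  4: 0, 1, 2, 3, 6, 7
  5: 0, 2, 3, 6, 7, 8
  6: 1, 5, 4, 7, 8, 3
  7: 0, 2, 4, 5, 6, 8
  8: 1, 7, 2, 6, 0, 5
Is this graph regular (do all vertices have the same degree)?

Degrees: 0:6, 1:6, 2:6, 3:6, 4:6, 5:6, 6:6, 7:6, 8:6
All degrees equal 6; the graph is regular.

Yes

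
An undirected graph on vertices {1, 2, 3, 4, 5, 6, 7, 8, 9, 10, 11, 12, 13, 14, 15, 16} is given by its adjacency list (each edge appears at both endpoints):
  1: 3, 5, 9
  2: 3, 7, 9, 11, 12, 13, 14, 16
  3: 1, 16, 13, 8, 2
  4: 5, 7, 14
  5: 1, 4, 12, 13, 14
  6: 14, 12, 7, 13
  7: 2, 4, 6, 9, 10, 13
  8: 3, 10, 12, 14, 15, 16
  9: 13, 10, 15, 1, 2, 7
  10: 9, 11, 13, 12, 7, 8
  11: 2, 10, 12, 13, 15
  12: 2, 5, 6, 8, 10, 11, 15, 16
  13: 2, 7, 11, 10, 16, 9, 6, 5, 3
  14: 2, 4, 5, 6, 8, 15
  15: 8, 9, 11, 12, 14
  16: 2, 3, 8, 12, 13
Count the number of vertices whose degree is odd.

Degrees: 1:3, 2:8, 3:5, 4:3, 5:5, 6:4, 7:6, 8:6, 9:6, 10:6, 11:5, 12:8, 13:9, 14:6, 15:5, 16:5
Odd-degree vertices: 1, 3, 4, 5, 11, 13, 15, 16.

8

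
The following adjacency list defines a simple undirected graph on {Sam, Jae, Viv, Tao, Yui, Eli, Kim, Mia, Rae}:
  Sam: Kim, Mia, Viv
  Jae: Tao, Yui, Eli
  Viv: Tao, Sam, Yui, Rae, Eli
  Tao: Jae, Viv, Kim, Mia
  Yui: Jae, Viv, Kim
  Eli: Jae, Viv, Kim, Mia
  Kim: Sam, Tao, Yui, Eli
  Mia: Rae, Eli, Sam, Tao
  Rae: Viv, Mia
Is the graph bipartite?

Yes

A valid 2-coloring puts {Jae, Viv, Kim, Mia} on one side and {Sam, Tao, Yui, Eli, Rae} on the other; every edge crosses between the two sides.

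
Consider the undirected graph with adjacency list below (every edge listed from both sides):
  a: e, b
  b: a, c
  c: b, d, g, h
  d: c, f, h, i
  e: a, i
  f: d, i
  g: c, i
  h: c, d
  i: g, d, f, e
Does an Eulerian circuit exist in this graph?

Yes

Degrees: a:2, b:2, c:4, d:4, e:2, f:2, g:2, h:2, i:4
Every vertex has even degree and the edges form a single connected piece, so an Eulerian circuit exists.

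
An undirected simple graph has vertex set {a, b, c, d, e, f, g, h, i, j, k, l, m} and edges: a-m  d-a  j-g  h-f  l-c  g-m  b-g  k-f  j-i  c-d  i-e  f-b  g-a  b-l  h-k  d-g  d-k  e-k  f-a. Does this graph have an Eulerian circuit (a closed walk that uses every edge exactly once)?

No

Degrees: a:4, b:3, c:2, d:4, e:2, f:4, g:5, h:2, i:2, j:2, k:4, l:2, m:2
b, g have odd degree; an Eulerian circuit needs every degree to be even, so none exists.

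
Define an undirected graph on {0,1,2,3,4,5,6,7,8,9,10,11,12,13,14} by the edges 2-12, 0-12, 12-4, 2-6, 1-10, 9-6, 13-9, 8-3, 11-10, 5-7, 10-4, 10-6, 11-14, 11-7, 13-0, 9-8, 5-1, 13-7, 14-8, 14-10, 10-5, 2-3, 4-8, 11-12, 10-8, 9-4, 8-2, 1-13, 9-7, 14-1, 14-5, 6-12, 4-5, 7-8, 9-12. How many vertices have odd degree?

Degrees: 0:2, 1:4, 2:4, 3:2, 4:5, 5:5, 6:4, 7:5, 8:7, 9:6, 10:7, 11:4, 12:6, 13:4, 14:5
Odd-degree vertices: 4, 5, 7, 8, 10, 14.

6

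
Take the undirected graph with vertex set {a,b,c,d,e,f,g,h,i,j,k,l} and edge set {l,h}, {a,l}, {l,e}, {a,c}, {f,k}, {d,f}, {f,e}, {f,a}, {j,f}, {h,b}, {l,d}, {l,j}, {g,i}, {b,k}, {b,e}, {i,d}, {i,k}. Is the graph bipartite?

Yes

Color {b, c, f, i, l} black and {a, d, e, g, h, j, k} white. No edge joins two same-colored vertices, so the graph is bipartite.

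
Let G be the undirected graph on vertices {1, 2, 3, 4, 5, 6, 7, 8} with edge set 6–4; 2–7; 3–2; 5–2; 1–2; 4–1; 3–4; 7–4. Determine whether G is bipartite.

Color {2, 4, 8} black and {1, 3, 5, 6, 7} white. No edge joins two same-colored vertices, so the graph is bipartite.

Yes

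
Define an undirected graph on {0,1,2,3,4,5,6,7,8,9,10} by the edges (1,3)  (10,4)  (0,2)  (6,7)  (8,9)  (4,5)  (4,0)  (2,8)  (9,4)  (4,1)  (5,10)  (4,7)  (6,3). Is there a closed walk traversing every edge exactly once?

Yes

Degrees: 0:2, 1:2, 2:2, 3:2, 4:6, 5:2, 6:2, 7:2, 8:2, 9:2, 10:2
All degrees are even and the non-isolated vertices are connected — an Eulerian circuit exists.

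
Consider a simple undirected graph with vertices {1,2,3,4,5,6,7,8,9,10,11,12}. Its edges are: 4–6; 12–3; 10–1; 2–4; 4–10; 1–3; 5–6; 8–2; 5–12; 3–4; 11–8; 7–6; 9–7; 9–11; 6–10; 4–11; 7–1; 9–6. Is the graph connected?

Starting from 1 and exploring outward reaches every vertex (1, 10, 3, 7, 4, 6, 12, 9, 11, 2, 5, 8); the graph is connected.

Yes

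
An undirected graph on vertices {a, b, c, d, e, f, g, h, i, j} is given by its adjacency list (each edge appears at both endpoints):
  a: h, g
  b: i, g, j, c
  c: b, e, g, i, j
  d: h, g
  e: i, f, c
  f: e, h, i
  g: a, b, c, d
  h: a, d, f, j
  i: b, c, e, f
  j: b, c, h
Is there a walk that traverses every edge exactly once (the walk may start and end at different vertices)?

No

Degrees: a:2, b:4, c:5, d:2, e:3, f:3, g:4, h:4, i:4, j:3
Odd-degree vertices: c, e, f, j (4 total).
With 4 odd-degree vertices (more than two), no single trail can use every edge.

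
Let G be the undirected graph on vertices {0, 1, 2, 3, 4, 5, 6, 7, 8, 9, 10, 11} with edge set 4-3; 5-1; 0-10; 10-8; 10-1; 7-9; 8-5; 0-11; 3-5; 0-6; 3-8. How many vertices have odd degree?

Degrees: 0:3, 1:2, 2:0, 3:3, 4:1, 5:3, 6:1, 7:1, 8:3, 9:1, 10:3, 11:1
Odd-degree vertices: 0, 3, 4, 5, 6, 7, 8, 9, 10, 11.

10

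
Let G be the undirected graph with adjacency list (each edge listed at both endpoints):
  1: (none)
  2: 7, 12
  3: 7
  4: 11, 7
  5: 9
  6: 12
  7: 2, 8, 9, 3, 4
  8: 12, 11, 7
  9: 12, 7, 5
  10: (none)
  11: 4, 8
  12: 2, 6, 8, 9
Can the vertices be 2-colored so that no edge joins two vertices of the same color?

Yes

A valid 2-coloring puts {1, 5, 7, 10, 11, 12} on one side and {2, 3, 4, 6, 8, 9} on the other; every edge crosses between the two sides.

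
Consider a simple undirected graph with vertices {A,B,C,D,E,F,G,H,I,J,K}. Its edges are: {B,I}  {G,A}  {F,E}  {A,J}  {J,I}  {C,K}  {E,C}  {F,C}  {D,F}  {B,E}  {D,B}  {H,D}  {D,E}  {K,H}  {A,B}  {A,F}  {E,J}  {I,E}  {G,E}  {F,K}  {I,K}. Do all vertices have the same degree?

No

Degrees: A:4, B:4, C:3, D:4, E:7, F:5, G:2, H:2, I:4, J:3, K:4
Degrees are not all equal (e.g. deg(G)=2 but deg(E)=7); not regular.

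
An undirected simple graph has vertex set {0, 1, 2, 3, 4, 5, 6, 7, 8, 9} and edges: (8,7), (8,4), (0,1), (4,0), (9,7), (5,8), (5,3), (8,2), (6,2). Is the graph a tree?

Yes

|V| = 10, |E| = 9.
Connected and |E| = |V| - 1, which characterizes a tree.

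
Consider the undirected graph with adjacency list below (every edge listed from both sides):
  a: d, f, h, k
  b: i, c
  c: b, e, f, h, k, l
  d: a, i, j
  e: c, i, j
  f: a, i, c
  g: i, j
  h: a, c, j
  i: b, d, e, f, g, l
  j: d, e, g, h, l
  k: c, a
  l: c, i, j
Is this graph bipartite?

Yes

A valid 2-coloring puts {b, d, e, f, g, h, k, l} on one side and {a, c, i, j} on the other; every edge crosses between the two sides.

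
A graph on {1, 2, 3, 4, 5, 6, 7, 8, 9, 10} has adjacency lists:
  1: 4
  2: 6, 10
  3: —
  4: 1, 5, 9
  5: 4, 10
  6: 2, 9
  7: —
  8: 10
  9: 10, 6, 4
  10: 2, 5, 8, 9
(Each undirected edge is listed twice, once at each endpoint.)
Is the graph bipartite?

Yes

Partition the vertices as {3, 4, 6, 7, 10} vs {1, 2, 5, 8, 9}. Each listed edge has one endpoint in each part, so the graph is bipartite.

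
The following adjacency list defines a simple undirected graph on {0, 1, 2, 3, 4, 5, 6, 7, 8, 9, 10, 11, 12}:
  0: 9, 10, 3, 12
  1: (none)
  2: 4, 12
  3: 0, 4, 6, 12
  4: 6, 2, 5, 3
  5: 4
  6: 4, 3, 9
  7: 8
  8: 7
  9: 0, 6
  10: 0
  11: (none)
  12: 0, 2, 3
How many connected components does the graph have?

4

Component: {1}
Component: {11}
Component: {7, 8}
Component: {0, 2, 3, 4, 5, 6, 9, 10, 12}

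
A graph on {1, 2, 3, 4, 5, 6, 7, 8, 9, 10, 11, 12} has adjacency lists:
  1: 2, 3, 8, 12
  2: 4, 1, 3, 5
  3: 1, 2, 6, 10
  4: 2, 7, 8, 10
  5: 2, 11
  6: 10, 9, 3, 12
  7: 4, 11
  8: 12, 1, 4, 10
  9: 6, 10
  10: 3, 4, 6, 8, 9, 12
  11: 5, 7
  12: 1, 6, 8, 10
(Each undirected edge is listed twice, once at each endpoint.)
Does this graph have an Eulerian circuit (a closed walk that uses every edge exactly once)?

Degrees: 1:4, 2:4, 3:4, 4:4, 5:2, 6:4, 7:2, 8:4, 9:2, 10:6, 11:2, 12:4
All degrees are even and the non-isolated vertices are connected — an Eulerian circuit exists.

Yes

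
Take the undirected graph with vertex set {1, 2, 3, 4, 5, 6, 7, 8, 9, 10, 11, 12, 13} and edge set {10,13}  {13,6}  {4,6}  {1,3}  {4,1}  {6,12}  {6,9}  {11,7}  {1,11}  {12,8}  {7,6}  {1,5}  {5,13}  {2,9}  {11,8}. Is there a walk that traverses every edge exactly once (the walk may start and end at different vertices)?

No

Degrees: 1:4, 2:1, 3:1, 4:2, 5:2, 6:5, 7:2, 8:2, 9:2, 10:1, 11:3, 12:2, 13:3
Odd-degree vertices: 2, 3, 6, 10, 11, 13 (6 total).
An Eulerian trail requires 0 or 2 odd-degree vertices; here there are 6.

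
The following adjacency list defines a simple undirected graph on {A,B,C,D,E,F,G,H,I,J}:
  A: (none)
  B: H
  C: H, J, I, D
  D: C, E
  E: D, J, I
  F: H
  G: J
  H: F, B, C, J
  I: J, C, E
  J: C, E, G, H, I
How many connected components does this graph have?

Component: {A}
Component: {B, C, D, E, F, G, H, I, J}

2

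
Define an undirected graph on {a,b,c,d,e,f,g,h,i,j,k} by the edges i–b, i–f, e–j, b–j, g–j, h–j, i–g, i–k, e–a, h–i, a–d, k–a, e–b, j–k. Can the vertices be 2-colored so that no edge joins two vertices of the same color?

j-b-e-j is an odd cycle (length 3), and a bipartite graph can contain only even cycles.

No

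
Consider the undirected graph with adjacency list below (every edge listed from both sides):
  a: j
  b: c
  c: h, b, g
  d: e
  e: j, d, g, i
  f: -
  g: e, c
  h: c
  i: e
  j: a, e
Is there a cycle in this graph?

The graph has 10 vertices, 8 edges, and 2 connected components.
A forest on 10 vertices with 2 components has exactly 8 edges, which matches — so no cycle.

No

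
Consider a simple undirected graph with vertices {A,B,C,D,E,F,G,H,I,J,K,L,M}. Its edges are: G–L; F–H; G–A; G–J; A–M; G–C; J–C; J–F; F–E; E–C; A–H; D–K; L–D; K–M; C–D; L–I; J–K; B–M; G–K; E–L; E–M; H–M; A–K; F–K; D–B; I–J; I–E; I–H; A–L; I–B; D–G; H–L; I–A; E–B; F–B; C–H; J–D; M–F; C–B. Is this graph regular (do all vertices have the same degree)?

Yes

Degrees: A:6, B:6, C:6, D:6, E:6, F:6, G:6, H:6, I:6, J:6, K:6, L:6, M:6
All degrees equal 6; the graph is regular.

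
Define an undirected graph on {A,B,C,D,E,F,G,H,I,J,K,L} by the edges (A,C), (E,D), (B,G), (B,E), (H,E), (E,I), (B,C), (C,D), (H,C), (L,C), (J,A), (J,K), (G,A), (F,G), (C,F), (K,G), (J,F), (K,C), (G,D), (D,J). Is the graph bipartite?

Yes

Partition the vertices as {C, E, G, J} vs {A, B, D, F, H, I, K, L}. Each listed edge has one endpoint in each part, so the graph is bipartite.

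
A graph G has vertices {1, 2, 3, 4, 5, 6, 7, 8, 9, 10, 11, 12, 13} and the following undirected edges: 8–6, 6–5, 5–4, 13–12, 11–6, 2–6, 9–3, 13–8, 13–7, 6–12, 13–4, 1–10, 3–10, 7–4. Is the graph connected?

Component: {1, 3, 9, 10}
Component: {2, 4, 5, 6, 7, 8, 11, 12, 13}
There are 2 separate components, so the graph is not connected.

No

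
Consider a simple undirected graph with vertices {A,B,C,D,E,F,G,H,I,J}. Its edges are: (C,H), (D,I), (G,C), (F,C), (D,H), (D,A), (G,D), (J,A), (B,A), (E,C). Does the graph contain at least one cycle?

Yes

The graph has 10 vertices, 10 edges, and 1 connected component.
Since 10 > 10 - 1, a cycle must exist; for instance D-H-C-G-D.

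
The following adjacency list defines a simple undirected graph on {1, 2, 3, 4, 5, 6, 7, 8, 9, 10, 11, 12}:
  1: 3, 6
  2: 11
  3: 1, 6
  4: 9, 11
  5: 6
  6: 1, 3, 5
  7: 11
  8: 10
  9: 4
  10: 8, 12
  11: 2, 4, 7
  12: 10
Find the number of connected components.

Component: {8, 10, 12}
Component: {1, 3, 5, 6}
Component: {2, 4, 7, 9, 11}

3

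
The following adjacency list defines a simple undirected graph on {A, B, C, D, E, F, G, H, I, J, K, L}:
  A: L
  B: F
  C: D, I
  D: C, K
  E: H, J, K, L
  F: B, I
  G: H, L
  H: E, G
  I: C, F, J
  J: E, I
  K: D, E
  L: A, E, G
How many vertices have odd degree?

Degrees: A:1, B:1, C:2, D:2, E:4, F:2, G:2, H:2, I:3, J:2, K:2, L:3
Odd-degree vertices: A, B, I, L.

4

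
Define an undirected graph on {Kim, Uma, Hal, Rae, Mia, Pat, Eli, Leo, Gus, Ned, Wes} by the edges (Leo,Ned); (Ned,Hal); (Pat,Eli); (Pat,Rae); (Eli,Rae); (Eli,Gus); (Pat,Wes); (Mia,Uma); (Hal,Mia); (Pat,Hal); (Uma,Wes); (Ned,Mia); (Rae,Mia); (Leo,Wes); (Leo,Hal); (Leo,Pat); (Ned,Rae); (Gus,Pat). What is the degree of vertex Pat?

Neighbors of Pat: Hal, Rae, Eli, Leo, Gus, Wes.

6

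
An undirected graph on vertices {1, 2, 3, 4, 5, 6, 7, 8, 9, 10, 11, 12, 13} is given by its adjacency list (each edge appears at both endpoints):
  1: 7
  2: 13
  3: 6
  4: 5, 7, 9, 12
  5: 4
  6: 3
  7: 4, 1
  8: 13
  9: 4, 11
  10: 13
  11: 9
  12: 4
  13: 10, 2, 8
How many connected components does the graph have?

3

Component: {3, 6}
Component: {2, 8, 10, 13}
Component: {1, 4, 5, 7, 9, 11, 12}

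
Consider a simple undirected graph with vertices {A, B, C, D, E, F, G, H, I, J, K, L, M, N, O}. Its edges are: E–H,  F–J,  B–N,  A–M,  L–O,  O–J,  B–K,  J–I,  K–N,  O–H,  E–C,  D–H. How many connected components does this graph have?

4

Component: {G}
Component: {A, M}
Component: {B, K, N}
Component: {C, D, E, F, H, I, J, L, O}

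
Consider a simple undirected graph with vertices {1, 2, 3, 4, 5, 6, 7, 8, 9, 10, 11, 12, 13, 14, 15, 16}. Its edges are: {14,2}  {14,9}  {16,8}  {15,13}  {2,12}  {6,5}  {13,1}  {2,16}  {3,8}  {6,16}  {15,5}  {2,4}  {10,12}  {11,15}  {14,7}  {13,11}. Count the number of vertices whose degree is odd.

Degrees: 1:1, 2:4, 3:1, 4:1, 5:2, 6:2, 7:1, 8:2, 9:1, 10:1, 11:2, 12:2, 13:3, 14:3, 15:3, 16:3
Odd-degree vertices: 1, 3, 4, 7, 9, 10, 13, 14, 15, 16.

10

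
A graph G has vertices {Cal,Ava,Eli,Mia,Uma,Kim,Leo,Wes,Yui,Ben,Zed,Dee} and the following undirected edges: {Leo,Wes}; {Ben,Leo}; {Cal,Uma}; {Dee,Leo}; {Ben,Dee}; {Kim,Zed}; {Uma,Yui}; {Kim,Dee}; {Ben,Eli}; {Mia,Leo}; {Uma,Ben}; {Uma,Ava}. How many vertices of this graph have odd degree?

8

Degrees: Cal:1, Ava:1, Eli:1, Mia:1, Uma:4, Kim:2, Leo:4, Wes:1, Yui:1, Ben:4, Zed:1, Dee:3
Odd-degree vertices: Cal, Ava, Eli, Mia, Wes, Yui, Zed, Dee.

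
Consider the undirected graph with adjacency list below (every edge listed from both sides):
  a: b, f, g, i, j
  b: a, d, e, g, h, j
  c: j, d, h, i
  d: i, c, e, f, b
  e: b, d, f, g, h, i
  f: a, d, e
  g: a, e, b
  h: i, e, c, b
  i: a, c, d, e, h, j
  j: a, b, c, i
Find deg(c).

4

Neighbors of c: d, h, i, j.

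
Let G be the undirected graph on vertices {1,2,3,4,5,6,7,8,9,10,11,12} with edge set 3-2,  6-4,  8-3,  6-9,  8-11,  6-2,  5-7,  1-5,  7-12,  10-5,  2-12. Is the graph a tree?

Yes

|V| = 12, |E| = 11.
Connected and |E| = |V| - 1, which characterizes a tree.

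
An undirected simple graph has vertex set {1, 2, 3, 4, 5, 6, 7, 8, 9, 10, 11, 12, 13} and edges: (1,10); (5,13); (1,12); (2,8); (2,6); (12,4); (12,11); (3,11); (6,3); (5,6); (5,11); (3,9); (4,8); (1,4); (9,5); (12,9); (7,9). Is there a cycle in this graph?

Yes

The graph has 13 vertices, 17 edges, and 1 connected component.
Since 17 > 13 - 1, a cycle must exist; for instance 12-11-3-6-5-9-12.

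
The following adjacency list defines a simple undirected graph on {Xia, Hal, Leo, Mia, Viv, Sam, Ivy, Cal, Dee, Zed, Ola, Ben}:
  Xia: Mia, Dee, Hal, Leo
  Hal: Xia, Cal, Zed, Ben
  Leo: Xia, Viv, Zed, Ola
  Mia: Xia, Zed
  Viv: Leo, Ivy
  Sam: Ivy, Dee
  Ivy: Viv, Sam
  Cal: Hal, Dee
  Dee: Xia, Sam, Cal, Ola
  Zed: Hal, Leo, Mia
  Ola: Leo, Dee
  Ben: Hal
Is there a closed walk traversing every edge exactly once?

No

Degrees: Xia:4, Hal:4, Leo:4, Mia:2, Viv:2, Sam:2, Ivy:2, Cal:2, Dee:4, Zed:3, Ola:2, Ben:1
Zed, Ben have odd degree; an Eulerian circuit needs every degree to be even, so none exists.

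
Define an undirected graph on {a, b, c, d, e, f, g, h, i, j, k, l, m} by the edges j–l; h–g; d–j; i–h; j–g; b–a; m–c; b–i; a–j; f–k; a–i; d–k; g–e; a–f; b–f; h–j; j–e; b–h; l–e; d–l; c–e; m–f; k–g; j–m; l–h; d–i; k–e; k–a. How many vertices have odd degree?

6

Degrees: a:5, b:4, c:2, d:4, e:5, f:4, g:4, h:5, i:4, j:7, k:5, l:4, m:3
Odd-degree vertices: a, e, h, j, k, m.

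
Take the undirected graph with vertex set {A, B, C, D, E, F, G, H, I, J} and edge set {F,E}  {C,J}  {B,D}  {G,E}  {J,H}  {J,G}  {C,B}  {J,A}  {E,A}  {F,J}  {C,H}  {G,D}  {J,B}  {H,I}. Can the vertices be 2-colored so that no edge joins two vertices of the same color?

The cycle H-C-J-H has length 3, which is odd, so the graph is not bipartite.

No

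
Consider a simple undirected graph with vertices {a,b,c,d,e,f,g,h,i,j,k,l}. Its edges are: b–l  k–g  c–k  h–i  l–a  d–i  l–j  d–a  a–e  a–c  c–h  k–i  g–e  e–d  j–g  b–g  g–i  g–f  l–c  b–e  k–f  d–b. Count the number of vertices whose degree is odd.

0

Degrees: a:4, b:4, c:4, d:4, e:4, f:2, g:6, h:2, i:4, j:2, k:4, l:4
Odd-degree vertices: none.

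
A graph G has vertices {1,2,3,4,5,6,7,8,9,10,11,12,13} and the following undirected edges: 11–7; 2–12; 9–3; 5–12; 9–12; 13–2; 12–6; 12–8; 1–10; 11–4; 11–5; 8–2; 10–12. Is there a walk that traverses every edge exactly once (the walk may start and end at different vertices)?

No

Degrees: 1:1, 2:3, 3:1, 4:1, 5:2, 6:1, 7:1, 8:2, 9:2, 10:2, 11:3, 12:6, 13:1
Odd-degree vertices: 1, 2, 3, 4, 6, 7, 11, 13 (8 total).
An Eulerian trail requires 0 or 2 odd-degree vertices; here there are 8.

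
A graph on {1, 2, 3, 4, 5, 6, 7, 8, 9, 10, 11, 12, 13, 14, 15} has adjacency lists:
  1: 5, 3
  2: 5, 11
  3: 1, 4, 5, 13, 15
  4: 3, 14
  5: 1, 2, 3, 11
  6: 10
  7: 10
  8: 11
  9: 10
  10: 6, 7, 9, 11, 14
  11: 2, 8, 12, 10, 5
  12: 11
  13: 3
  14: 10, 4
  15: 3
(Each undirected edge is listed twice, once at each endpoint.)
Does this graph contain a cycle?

|V| = 15, |E| = 17, number of components = 1.
Since 17 > 15 - 1, a cycle must exist; for instance 1-5-11-10-14-4-3-1.

Yes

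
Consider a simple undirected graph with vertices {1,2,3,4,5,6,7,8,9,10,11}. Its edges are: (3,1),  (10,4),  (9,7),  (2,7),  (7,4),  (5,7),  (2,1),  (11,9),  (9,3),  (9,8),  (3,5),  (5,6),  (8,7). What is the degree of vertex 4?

Neighbors of 4: 7, 10.

2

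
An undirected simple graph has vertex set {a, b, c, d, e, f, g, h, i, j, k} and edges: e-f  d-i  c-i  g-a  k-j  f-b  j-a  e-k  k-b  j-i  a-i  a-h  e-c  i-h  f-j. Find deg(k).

3

Neighbors of k: b, e, j.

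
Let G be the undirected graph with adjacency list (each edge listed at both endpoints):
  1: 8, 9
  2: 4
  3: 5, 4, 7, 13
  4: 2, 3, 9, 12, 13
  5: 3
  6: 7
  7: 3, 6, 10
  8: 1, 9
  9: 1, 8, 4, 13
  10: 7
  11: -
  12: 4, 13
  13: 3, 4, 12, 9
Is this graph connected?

Component: {11}
Component: {1, 2, 3, 4, 5, 6, 7, 8, 9, 10, 12, 13}
There are 2 separate components, so the graph is not connected.

No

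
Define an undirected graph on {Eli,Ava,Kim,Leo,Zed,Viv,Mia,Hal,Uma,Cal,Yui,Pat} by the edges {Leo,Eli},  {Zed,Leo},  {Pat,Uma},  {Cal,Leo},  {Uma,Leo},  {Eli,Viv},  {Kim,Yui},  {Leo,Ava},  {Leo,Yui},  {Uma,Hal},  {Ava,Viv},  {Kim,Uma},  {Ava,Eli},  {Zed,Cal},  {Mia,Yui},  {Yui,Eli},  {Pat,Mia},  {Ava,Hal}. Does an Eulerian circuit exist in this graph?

Degrees: Eli:4, Ava:4, Kim:2, Leo:6, Zed:2, Viv:2, Mia:2, Hal:2, Uma:4, Cal:2, Yui:4, Pat:2
Every vertex has even degree and the edges form a single connected piece, so an Eulerian circuit exists.

Yes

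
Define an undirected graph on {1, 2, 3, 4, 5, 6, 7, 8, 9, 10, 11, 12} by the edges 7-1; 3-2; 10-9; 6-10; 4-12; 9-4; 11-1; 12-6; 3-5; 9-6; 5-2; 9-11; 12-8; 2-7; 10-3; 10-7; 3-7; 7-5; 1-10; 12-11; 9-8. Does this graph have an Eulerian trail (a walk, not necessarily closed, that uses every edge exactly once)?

Degrees: 1:3, 2:3, 3:4, 4:2, 5:3, 6:3, 7:5, 8:2, 9:5, 10:5, 11:3, 12:4
Odd-degree vertices: 1, 2, 5, 6, 7, 9, 10, 11 (8 total).
An Eulerian trail requires 0 or 2 odd-degree vertices; here there are 8.

No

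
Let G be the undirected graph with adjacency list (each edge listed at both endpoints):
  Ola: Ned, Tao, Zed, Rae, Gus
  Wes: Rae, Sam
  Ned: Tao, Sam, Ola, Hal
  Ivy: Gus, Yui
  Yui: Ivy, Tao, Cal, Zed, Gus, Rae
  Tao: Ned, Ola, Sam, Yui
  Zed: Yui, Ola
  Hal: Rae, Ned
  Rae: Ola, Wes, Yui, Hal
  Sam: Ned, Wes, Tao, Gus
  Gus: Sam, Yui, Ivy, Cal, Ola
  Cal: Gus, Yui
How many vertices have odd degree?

Degrees: Ola:5, Wes:2, Ned:4, Ivy:2, Yui:6, Tao:4, Zed:2, Hal:2, Rae:4, Sam:4, Gus:5, Cal:2
Odd-degree vertices: Ola, Gus.

2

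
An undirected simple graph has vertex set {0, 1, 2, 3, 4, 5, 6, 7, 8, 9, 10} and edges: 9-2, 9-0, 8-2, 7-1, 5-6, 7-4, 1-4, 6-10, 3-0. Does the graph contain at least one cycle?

The graph has 11 vertices, 9 edges, and 3 connected components.
One cycle is 1-4-7-1.

Yes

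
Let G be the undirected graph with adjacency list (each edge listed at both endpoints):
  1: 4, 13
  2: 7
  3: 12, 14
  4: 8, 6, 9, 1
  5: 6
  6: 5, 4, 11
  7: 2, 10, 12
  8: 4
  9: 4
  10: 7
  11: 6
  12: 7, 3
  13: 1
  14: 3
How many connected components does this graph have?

2

Component: {2, 3, 7, 10, 12, 14}
Component: {1, 4, 5, 6, 8, 9, 11, 13}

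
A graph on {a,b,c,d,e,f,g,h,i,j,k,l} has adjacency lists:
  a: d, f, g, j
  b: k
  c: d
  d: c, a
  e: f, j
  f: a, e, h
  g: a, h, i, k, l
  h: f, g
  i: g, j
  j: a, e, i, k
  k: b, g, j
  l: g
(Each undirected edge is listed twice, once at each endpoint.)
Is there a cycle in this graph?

|V| = 12, |E| = 15, number of components = 1.
Since 15 > 12 - 1, a cycle must exist; for instance a-f-h-g-a.

Yes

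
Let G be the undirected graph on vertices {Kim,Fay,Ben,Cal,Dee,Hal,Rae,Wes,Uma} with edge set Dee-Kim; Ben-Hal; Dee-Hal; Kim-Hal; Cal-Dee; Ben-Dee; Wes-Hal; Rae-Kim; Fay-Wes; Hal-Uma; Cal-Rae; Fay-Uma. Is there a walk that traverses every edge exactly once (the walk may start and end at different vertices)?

Degrees: Kim:3, Fay:2, Ben:2, Cal:2, Dee:4, Hal:5, Rae:2, Wes:2, Uma:2
Odd-degree vertices: Kim, Hal (2 total).
With 2 odd-degree vertices and all edges in one connected piece, an Eulerian trail exists (from Kim to Hal).

Yes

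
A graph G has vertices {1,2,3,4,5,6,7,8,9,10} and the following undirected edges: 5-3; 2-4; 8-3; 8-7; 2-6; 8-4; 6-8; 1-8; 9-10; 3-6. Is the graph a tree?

|V| = 10, |E| = 10.
It is not connected, so it is not a tree.

No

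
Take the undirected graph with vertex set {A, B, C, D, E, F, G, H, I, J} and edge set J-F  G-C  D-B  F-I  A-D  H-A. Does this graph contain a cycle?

The graph has 10 vertices, 6 edges, and 4 connected components.
A forest on 10 vertices with 4 components has exactly 6 edges, which matches — so no cycle.

No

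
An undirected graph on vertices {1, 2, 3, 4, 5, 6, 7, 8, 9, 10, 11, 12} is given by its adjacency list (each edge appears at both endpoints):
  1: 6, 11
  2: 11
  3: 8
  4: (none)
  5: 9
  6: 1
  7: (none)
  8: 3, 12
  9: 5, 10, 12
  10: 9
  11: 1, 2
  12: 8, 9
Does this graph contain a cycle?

The graph has 12 vertices, 8 edges, and 4 connected components.
Since 8 = 12 - 4, the graph is a forest and contains no cycle.

No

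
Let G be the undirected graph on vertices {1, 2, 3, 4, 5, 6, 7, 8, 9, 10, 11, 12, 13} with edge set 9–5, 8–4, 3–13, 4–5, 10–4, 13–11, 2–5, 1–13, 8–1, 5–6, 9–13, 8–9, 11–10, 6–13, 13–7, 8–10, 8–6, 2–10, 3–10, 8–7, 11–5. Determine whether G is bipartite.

No

10-8-4-10 is an odd cycle (length 3), and a bipartite graph can contain only even cycles.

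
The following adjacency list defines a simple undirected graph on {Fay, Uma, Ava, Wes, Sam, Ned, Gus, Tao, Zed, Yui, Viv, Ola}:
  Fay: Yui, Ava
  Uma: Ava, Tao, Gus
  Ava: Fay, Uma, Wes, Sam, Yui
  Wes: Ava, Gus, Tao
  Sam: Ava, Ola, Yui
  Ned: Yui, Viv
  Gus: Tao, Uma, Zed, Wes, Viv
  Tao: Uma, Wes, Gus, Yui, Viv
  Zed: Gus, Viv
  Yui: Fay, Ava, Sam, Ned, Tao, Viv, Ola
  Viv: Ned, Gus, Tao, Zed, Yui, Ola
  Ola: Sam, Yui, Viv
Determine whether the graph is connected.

Yes

A breadth-first search from Fay visits Fay, Yui, Ava, Sam, Ned, Viv, Tao, Ola, Uma, Wes, Zed, Gus — all 12 vertices — so the graph is connected.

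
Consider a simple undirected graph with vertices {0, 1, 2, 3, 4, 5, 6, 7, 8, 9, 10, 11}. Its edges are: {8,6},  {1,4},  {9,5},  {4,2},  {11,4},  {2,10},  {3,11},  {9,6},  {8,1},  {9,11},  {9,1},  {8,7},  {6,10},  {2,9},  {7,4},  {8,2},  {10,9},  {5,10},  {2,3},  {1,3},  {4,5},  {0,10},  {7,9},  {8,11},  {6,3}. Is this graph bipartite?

2-10-9-2 is an odd cycle (length 3), and a bipartite graph can contain only even cycles.

No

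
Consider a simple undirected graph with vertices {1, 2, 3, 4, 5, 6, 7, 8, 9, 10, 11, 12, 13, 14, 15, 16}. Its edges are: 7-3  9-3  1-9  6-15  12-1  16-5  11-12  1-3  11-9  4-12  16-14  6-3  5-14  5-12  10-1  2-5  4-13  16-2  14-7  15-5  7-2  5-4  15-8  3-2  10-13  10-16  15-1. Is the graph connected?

Yes

A breadth-first search from 1 visits 1, 12, 15, 9, 3, 10, 5, 11, 4, 8, 6, 2, 7, 13, 16, 14 — all 16 vertices — so the graph is connected.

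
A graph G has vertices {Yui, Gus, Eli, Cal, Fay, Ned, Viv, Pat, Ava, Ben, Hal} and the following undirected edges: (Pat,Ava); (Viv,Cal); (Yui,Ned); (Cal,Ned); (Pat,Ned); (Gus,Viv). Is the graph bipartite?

A valid 2-coloring puts {Eli, Fay, Ned, Viv, Ava, Ben, Hal} on one side and {Yui, Gus, Cal, Pat} on the other; every edge crosses between the two sides.

Yes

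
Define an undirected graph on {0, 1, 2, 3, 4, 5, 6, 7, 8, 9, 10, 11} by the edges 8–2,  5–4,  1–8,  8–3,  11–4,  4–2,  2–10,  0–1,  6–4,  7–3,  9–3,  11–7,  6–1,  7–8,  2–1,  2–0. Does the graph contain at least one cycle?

Yes

The graph has 12 vertices, 16 edges, and 1 connected component.
Since 16 > 12 - 1, a cycle must exist; for instance 4-11-7-8-1-6-4.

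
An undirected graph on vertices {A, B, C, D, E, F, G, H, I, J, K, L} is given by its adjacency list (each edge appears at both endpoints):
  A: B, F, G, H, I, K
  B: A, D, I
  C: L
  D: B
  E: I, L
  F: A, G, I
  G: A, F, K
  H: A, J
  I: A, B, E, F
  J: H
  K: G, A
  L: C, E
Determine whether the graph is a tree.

|V| = 12, |E| = 15.
A tree on 12 vertices has exactly 11 edges; this graph has 15, so it contains a cycle and is not a tree.

No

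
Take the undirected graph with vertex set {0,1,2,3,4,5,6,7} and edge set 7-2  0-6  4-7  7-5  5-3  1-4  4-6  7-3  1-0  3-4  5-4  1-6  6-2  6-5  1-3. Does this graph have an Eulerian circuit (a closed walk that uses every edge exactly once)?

Degrees: 0:2, 1:4, 2:2, 3:4, 4:5, 5:4, 6:5, 7:4
4, 6 have odd degree; an Eulerian circuit needs every degree to be even, so none exists.

No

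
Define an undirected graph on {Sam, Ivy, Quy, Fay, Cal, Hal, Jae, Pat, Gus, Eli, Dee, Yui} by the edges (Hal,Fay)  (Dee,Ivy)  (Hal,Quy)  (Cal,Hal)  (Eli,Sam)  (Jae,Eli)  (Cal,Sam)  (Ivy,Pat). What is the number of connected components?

4

Component: {Gus}
Component: {Yui}
Component: {Ivy, Pat, Dee}
Component: {Sam, Quy, Fay, Cal, Hal, Jae, Eli}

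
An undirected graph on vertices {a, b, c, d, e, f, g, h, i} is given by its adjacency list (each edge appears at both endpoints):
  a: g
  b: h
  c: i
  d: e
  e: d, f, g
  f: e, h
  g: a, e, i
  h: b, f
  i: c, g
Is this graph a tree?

|V| = 9, |E| = 8.
Connected and |E| = |V| - 1, which characterizes a tree.

Yes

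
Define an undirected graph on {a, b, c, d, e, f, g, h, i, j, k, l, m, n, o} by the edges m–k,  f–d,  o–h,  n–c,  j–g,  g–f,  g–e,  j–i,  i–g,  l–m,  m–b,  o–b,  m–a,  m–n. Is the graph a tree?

|V| = 15, |E| = 14.
It is not connected, so it is not a tree.

No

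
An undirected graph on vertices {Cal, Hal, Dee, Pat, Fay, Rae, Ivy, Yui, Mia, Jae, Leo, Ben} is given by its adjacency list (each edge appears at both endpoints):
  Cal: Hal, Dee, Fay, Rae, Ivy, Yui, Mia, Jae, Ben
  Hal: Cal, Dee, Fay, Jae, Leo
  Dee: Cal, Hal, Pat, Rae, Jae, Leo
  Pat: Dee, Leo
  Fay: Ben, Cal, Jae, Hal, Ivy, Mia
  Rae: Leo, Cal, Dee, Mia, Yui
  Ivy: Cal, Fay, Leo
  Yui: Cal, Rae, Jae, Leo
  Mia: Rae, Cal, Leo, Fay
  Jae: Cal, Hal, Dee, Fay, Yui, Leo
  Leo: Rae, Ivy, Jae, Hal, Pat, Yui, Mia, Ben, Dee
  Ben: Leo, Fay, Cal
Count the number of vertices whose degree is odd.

6

Degrees: Cal:9, Hal:5, Dee:6, Pat:2, Fay:6, Rae:5, Ivy:3, Yui:4, Mia:4, Jae:6, Leo:9, Ben:3
Odd-degree vertices: Cal, Hal, Rae, Ivy, Leo, Ben.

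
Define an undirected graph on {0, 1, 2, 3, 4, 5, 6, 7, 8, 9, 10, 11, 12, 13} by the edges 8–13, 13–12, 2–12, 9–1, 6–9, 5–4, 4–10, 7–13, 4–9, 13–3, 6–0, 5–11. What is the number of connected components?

2

Component: {2, 3, 7, 8, 12, 13}
Component: {0, 1, 4, 5, 6, 9, 10, 11}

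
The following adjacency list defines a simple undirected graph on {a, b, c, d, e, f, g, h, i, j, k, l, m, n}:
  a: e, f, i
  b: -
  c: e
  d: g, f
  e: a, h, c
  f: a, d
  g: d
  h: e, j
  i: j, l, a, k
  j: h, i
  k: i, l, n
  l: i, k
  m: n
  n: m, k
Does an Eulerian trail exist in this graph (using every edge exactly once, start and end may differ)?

No

Degrees: a:3, b:0, c:1, d:2, e:3, f:2, g:1, h:2, i:4, j:2, k:3, l:2, m:1, n:2
Odd-degree vertices: a, c, e, g, k, m (6 total).
With 6 odd-degree vertices (more than two), no single trail can use every edge.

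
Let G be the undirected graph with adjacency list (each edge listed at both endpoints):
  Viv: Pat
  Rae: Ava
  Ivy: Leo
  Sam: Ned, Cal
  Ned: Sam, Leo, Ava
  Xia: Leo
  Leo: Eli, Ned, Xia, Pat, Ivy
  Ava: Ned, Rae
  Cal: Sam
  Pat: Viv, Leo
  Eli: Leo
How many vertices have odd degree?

Degrees: Viv:1, Rae:1, Ivy:1, Sam:2, Ned:3, Xia:1, Leo:5, Ava:2, Cal:1, Pat:2, Eli:1
Odd-degree vertices: Viv, Rae, Ivy, Ned, Xia, Leo, Cal, Eli.

8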